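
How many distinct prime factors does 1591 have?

2

1591 = 37 · 43
1591 = 37 · 43, which has 2 distinct prime factors.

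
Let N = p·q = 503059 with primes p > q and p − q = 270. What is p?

857

Since p = q + 270, we have 503059 = q(q + 270), so q² + 270q − 503059 = 0.
Discriminant: 270² + 4·503059 = 72900 + 2012236 = 2085136; √2085136 = 1444.
q = (−270 + 1444)/2 = 587, and p = q + 270 = 857.
Check: 587 · 857 = 503059.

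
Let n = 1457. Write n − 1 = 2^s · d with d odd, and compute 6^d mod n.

1277

1457 − 1 = 1456 = 2^4 · 91, so d = 91.
6^1 ≡ 6 (mod 1457)
6^2 ≡ 6^2 = 36 ≡ 36 (mod 1457)
6^4 ≡ 36^2 = 1296 ≡ 1296 (mod 1457)
6^8 ≡ 1296^2 = 1679616 ≡ 1152 (mod 1457)
6^16 ≡ 1152^2 = 1327104 ≡ 1234 (mod 1457)
6^32 ≡ 1234^2 = 1522756 ≡ 191 (mod 1457)
6^64 ≡ 191^2 = 36481 ≡ 56 (mod 1457)
91 = 64 + 16 + 8 + 2 + 1 in binary powers of 2.
So 6^91 ≡ 56 · 1234 · 1152 · 36 · 6 ≡ 1277 (mod 1457).
Squaring chain: 1277 → 346 → 242 → 284; never reaches −1, so base 6 is a Miller–Rabin witness that 1457 is composite.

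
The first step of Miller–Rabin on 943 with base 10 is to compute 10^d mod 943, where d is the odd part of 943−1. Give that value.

943 − 1 = 942 = 2^1 · 471, so d = 471.
10^1 ≡ 10 (mod 943)
10^2 ≡ 10^2 = 100 ≡ 100 (mod 943)
10^4 ≡ 100^2 = 10000 ≡ 570 (mod 943)
10^8 ≡ 570^2 = 324900 ≡ 508 (mod 943)
10^16 ≡ 508^2 = 258064 ≡ 625 (mod 943)
10^32 ≡ 625^2 = 390625 ≡ 223 (mod 943)
10^64 ≡ 223^2 = 49729 ≡ 693 (mod 943)
10^128 ≡ 693^2 = 480249 ≡ 262 (mod 943)
10^256 ≡ 262^2 = 68644 ≡ 748 (mod 943)
471 = 256 + 128 + 64 + 16 + 4 + 2 + 1 in binary powers of 2.
So 10^471 ≡ 748 · 262 · 693 · 625 · 570 · 100 · 10 ≡ 871 (mod 943).
Squaring chain: 871; never reaches −1, so base 10 is a Miller–Rabin witness that 943 is composite.

871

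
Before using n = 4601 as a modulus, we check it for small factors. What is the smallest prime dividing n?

43

4601 is odd.
Digit sum 11, not divisible by 3.
Ends in 1: not divisible by 5.
7: 4601 = 7·657 + 2
11: 4601 = 11·418 + 3
13: 4601 = 13·353 + 12
17: 4601 = 17·270 + 11
19: 4601 = 19·242 + 3
23: 4601 = 23·200 + 1
29: 4601 = 29·158 + 19
31: 4601 = 31·148 + 13
37: 4601 = 37·124 + 13
41: 4601 = 41·112 + 9
43: 4601 = 43·107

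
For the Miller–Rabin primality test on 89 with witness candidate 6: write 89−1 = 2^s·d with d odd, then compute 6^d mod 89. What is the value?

89 − 1 = 88 = 2^3 · 11, so d = 11.
6^1 ≡ 6 (mod 89)
6^2 ≡ 6^2 = 36 ≡ 36 (mod 89)
6^4 ≡ 36^2 = 1296 ≡ 50 (mod 89)
6^8 ≡ 50^2 = 2500 ≡ 8 (mod 89)
11 = 8 + 2 + 1 in binary powers of 2.
So 6^11 ≡ 8 · 36 · 6 ≡ 37 (mod 89).
Squaring chain: 37 → 34 → 88; reaches −1, so base 6 does not prove 89 composite.

37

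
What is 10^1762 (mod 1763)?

10^1 ≡ 10 (mod 1763)
10^2 ≡ 10^2 = 100 ≡ 100 (mod 1763)
10^4 ≡ 100^2 = 10000 ≡ 1185 (mod 1763)
10^8 ≡ 1185^2 = 1404225 ≡ 877 (mod 1763)
10^16 ≡ 877^2 = 769129 ≡ 461 (mod 1763)
10^32 ≡ 461^2 = 212521 ≡ 961 (mod 1763)
10^64 ≡ 961^2 = 923521 ≡ 1472 (mod 1763)
10^128 ≡ 1472^2 = 2166784 ≡ 57 (mod 1763)
10^256 ≡ 57^2 = 3249 ≡ 1486 (mod 1763)
10^512 ≡ 1486^2 = 2208196 ≡ 920 (mod 1763)
10^1024 ≡ 920^2 = 846400 ≡ 160 (mod 1763)
1762 = 1024 + 512 + 128 + 64 + 32 + 2 in binary powers of 2.
So 10^1762 ≡ 160 · 920 · 57 · 1472 · 961 · 100 ≡ 1330 (mod 1763).
Since 1330 ≠ 1, base 10 is a Fermat witness: 1763 is composite.

1330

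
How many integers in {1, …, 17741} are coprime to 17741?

17472

Factor: 17741 = 113 · 157.
φ(17741) = (113−1) · (157−1) = 112 · 156 = 17472.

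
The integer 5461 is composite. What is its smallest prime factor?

43

5461 is odd.
Digit sum 16, not divisible by 3.
Ends in 1: not divisible by 5.
7: 5461 = 7·780 + 1
11: 5461 = 11·496 + 5
13: 5461 = 13·420 + 1
17: 5461 = 17·321 + 4
19: 5461 = 19·287 + 8
23: 5461 = 23·237 + 10
29: 5461 = 29·188 + 9
31: 5461 = 31·176 + 5
37: 5461 = 37·147 + 22
41: 5461 = 41·133 + 8
43: 5461 = 43·127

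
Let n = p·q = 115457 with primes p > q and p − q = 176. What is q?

Since p = q + 176, we have 115457 = q(q + 176), so q² + 176q − 115457 = 0.
Discriminant: 176² + 4·115457 = 30976 + 461828 = 492804; √492804 = 702.
q = (−176 + 702)/2 = 263, and p = q + 176 = 439.
Check: 263 · 439 = 115457.

263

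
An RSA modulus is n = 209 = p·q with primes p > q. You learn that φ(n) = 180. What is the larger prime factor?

19

φ(n) = (p−1)(q−1) = n − (p+q) + 1, so p + q = 209 − 180 + 1 = 30.
p and q are the roots of t² − 30t + 209 = 0.
Discriminant: 30² − 4·209 = 900 − 836 = 64; √64 = 8.
q = (30 − 8)/2 = 11, p = (30 + 8)/2 = 19.
Check: 11 · 19 = 209.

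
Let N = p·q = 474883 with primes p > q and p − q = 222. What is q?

Since p = q + 222, we have 474883 = q(q + 222), so q² + 222q − 474883 = 0.
Discriminant: 222² + 4·474883 = 49284 + 1899532 = 1948816; √1948816 = 1396.
q = (−222 + 1396)/2 = 587, and p = q + 222 = 809.
Check: 587 · 809 = 474883.

587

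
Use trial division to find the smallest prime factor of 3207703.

47

3207703 is odd.
Digit sum 22, not divisible by 3.
Ends in 3: not divisible by 5.
7: 3207703 = 7·458243 + 2
11: 3207703 = 11·291609 + 4
13: 3207703 = 13·246746 + 5
17: 3207703 = 17·188688 + 7
19: 3207703 = 19·168826 + 9
23: 3207703 = 23·139465 + 8
29: 3207703 = 29·110610 + 13
31: 3207703 = 31·103474 + 9
37: 3207703 = 37·86694 + 25
41: 3207703 = 41·78236 + 27
43: 3207703 = 43·74597 + 32
47: 3207703 = 47·68249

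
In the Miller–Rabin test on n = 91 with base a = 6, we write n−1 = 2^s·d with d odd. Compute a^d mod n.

83

91 − 1 = 90 = 2^1 · 45, so d = 45.
6^1 ≡ 6 (mod 91)
6^2 ≡ 6^2 = 36 ≡ 36 (mod 91)
6^4 ≡ 36^2 = 1296 ≡ 22 (mod 91)
6^8 ≡ 22^2 = 484 ≡ 29 (mod 91)
6^16 ≡ 29^2 = 841 ≡ 22 (mod 91)
6^32 ≡ 22^2 = 484 ≡ 29 (mod 91)
45 = 32 + 8 + 4 + 1 in binary powers of 2.
So 6^45 ≡ 29 · 29 · 22 · 6 ≡ 83 (mod 91).
Squaring chain: 83; never reaches −1, so base 6 is a Miller–Rabin witness that 91 is composite.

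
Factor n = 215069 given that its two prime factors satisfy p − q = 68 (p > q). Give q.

Since p = q + 68, we have 215069 = q(q + 68), so q² + 68q − 215069 = 0.
Discriminant: 68² + 4·215069 = 4624 + 860276 = 864900; √864900 = 930.
q = (−68 + 930)/2 = 431, and p = q + 68 = 499.
Check: 431 · 499 = 215069.

431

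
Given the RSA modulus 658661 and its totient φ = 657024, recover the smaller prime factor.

φ(n) = (p−1)(q−1) = n − (p+q) + 1, so p + q = 658661 − 657024 + 1 = 1638.
p and q are the roots of t² − 1638t + 658661 = 0.
Discriminant: 1638² − 4·658661 = 2683044 − 2634644 = 48400; √48400 = 220.
q = (1638 − 220)/2 = 709, p = (1638 + 220)/2 = 929.
Check: 709 · 929 = 658661.

709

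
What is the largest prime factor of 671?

61

671 = 11 · 61
61 is prime.
So 671 = 11 · 61; the largest prime factor is 61.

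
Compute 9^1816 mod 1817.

9^1 ≡ 9 (mod 1817)
9^2 ≡ 9^2 = 81 ≡ 81 (mod 1817)
9^4 ≡ 81^2 = 6561 ≡ 1110 (mod 1817)
9^8 ≡ 1110^2 = 1232100 ≡ 174 (mod 1817)
9^16 ≡ 174^2 = 30276 ≡ 1204 (mod 1817)
9^32 ≡ 1204^2 = 1449616 ≡ 1467 (mod 1817)
9^64 ≡ 1467^2 = 2152089 ≡ 761 (mod 1817)
9^128 ≡ 761^2 = 579121 ≡ 1315 (mod 1817)
9^256 ≡ 1315^2 = 1729225 ≡ 1258 (mod 1817)
9^512 ≡ 1258^2 = 1582564 ≡ 1774 (mod 1817)
9^1024 ≡ 1774^2 = 3147076 ≡ 32 (mod 1817)
1816 = 1024 + 512 + 256 + 16 + 8 in binary powers of 2.
So 9^1816 ≡ 32 · 1774 · 1258 · 1204 · 174 ≡ 1021 (mod 1817).
Since 1021 ≠ 1, base 9 is a Fermat witness: 1817 is composite.

1021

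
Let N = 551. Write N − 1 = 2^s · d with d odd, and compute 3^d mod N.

551 − 1 = 550 = 2^1 · 275, so d = 275.
3^1 ≡ 3 (mod 551)
3^2 ≡ 3^2 = 9 ≡ 9 (mod 551)
3^4 ≡ 9^2 = 81 ≡ 81 (mod 551)
3^8 ≡ 81^2 = 6561 ≡ 500 (mod 551)
3^16 ≡ 500^2 = 250000 ≡ 397 (mod 551)
3^32 ≡ 397^2 = 157609 ≡ 23 (mod 551)
3^64 ≡ 23^2 = 529 ≡ 529 (mod 551)
3^128 ≡ 529^2 = 279841 ≡ 484 (mod 551)
3^256 ≡ 484^2 = 234256 ≡ 81 (mod 551)
275 = 256 + 16 + 2 + 1 in binary powers of 2.
So 3^275 ≡ 81 · 397 · 9 · 3 ≡ 414 (mod 551).
Squaring chain: 414; never reaches −1, so base 3 is a Miller–Rabin witness that 551 is composite.

414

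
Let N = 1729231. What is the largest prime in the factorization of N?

1729231 = 7 · 247033
247033 = 53 · 4661
4661 = 59 · 79
79 is prime.
So 1729231 = 7 · 53 · 59 · 79; the largest prime factor is 79.

79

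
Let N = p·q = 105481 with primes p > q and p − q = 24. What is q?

313

Since p = q + 24, we have 105481 = q(q + 24), so q² + 24q − 105481 = 0.
Discriminant: 24² + 4·105481 = 576 + 421924 = 422500; √422500 = 650.
q = (−24 + 650)/2 = 313, and p = q + 24 = 337.
Check: 313 · 337 = 105481.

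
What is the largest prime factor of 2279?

53

2279 = 43 · 53
53 is prime.
So 2279 = 43 · 53; the largest prime factor is 53.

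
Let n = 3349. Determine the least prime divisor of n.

3349 is odd.
Digit sum 19, not divisible by 3.
Ends in 9: not divisible by 5.
7: 3349 = 7·478 + 3
11: 3349 = 11·304 + 5
13: 3349 = 13·257 + 8
17: 3349 = 17·197

17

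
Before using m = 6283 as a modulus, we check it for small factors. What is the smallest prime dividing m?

61

6283 is odd.
Digit sum 19, not divisible by 3.
Ends in 3: not divisible by 5.
7: 6283 = 7·897 + 4
11: 6283 = 11·571 + 2
13: 6283 = 13·483 + 4
17: 6283 = 17·369 + 10
19: 6283 = 19·330 + 13
23: 6283 = 23·273 + 4
29: 6283 = 29·216 + 19
31: 6283 = 31·202 + 21
37: 6283 = 37·169 + 30
41: 6283 = 41·153 + 10
43: 6283 = 43·146 + 5
47: 6283 = 47·133 + 32
53: 6283 = 53·118 + 29
59: 6283 = 59·106 + 29
61: 6283 = 61·103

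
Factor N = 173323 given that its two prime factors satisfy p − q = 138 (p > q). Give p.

Since p = q + 138, we have 173323 = q(q + 138), so q² + 138q − 173323 = 0.
Discriminant: 138² + 4·173323 = 19044 + 693292 = 712336; √712336 = 844.
q = (−138 + 844)/2 = 353, and p = q + 138 = 491.
Check: 353 · 491 = 173323.

491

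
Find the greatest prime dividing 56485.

79

56485 = 5 · 11297
11297 = 11 · 1027
1027 = 13 · 79
79 is prime.
So 56485 = 5 · 11 · 13 · 79; the largest prime factor is 79.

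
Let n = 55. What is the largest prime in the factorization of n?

55 = 5 · 11
11 is prime.
So 55 = 5 · 11; the largest prime factor is 11.

11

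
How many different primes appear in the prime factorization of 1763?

1763 = 41 · 43
1763 = 41 · 43, which has 2 distinct prime factors.

2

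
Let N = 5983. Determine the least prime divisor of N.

5983 is odd.
Digit sum 25, not divisible by 3.
Ends in 3: not divisible by 5.
7: 5983 = 7·854 + 5
11: 5983 = 11·543 + 10
13: 5983 = 13·460 + 3
17: 5983 = 17·351 + 16
19: 5983 = 19·314 + 17
23: 5983 = 23·260 + 3
29: 5983 = 29·206 + 9
31: 5983 = 31·193

31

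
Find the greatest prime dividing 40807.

40807 = 13 · 3139
3139 = 43 · 73
73 is prime.
So 40807 = 13 · 43 · 73; the largest prime factor is 73.

73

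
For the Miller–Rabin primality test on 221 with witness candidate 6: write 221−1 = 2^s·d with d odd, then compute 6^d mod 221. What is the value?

221 − 1 = 220 = 2^2 · 55, so d = 55.
6^1 ≡ 6 (mod 221)
6^2 ≡ 6^2 = 36 ≡ 36 (mod 221)
6^4 ≡ 36^2 = 1296 ≡ 191 (mod 221)
6^8 ≡ 191^2 = 36481 ≡ 16 (mod 221)
6^16 ≡ 16^2 = 256 ≡ 35 (mod 221)
6^32 ≡ 35^2 = 1225 ≡ 120 (mod 221)
55 = 32 + 16 + 4 + 2 + 1 in binary powers of 2.
So 6^55 ≡ 120 · 35 · 191 · 36 · 6 ≡ 150 (mod 221).
Squaring chain: 150 → 179; never reaches −1, so base 6 is a Miller–Rabin witness that 221 is composite.

150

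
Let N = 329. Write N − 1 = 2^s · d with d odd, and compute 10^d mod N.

329 − 1 = 328 = 2^3 · 41, so d = 41.
10^1 ≡ 10 (mod 329)
10^2 ≡ 10^2 = 100 ≡ 100 (mod 329)
10^4 ≡ 100^2 = 10000 ≡ 130 (mod 329)
10^8 ≡ 130^2 = 16900 ≡ 121 (mod 329)
10^16 ≡ 121^2 = 14641 ≡ 165 (mod 329)
10^32 ≡ 165^2 = 27225 ≡ 247 (mod 329)
41 = 32 + 8 + 1 in binary powers of 2.
So 10^41 ≡ 247 · 121 · 10 ≡ 138 (mod 329).
Squaring chain: 138 → 291 → 128; never reaches −1, so base 10 is a Miller–Rabin witness that 329 is composite.

138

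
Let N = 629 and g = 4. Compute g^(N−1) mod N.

4^1 ≡ 4 (mod 629)
4^2 ≡ 4^2 = 16 ≡ 16 (mod 629)
4^4 ≡ 16^2 = 256 ≡ 256 (mod 629)
4^8 ≡ 256^2 = 65536 ≡ 120 (mod 629)
4^16 ≡ 120^2 = 14400 ≡ 562 (mod 629)
4^32 ≡ 562^2 = 315844 ≡ 86 (mod 629)
4^64 ≡ 86^2 = 7396 ≡ 477 (mod 629)
4^128 ≡ 477^2 = 227529 ≡ 460 (mod 629)
4^256 ≡ 460^2 = 211600 ≡ 256 (mod 629)
4^512 ≡ 256^2 = 65536 ≡ 120 (mod 629)
628 = 512 + 64 + 32 + 16 + 4 in binary powers of 2.
So 4^628 ≡ 120 · 477 · 86 · 562 · 256 ≡ 562 (mod 629).
Since 562 ≠ 1, base 4 is a Fermat witness: 629 is composite.

562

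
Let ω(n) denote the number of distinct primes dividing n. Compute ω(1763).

1763 = 41 · 43
1763 = 41 · 43, which has 2 distinct prime factors.

2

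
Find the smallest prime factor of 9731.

37

9731 is odd.
Digit sum 20, not divisible by 3.
Ends in 1: not divisible by 5.
7: 9731 = 7·1390 + 1
11: 9731 = 11·884 + 7
13: 9731 = 13·748 + 7
17: 9731 = 17·572 + 7
19: 9731 = 19·512 + 3
23: 9731 = 23·423 + 2
29: 9731 = 29·335 + 16
31: 9731 = 31·313 + 28
37: 9731 = 37·263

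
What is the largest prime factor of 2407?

2407 = 29 · 83
83 is prime.
So 2407 = 29 · 83; the largest prime factor is 83.

83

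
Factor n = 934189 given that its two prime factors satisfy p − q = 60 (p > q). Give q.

Since p = q + 60, we have 934189 = q(q + 60), so q² + 60q − 934189 = 0.
Discriminant: 60² + 4·934189 = 3600 + 3736756 = 3740356; √3740356 = 1934.
q = (−60 + 1934)/2 = 937, and p = q + 60 = 997.
Check: 937 · 997 = 934189.

937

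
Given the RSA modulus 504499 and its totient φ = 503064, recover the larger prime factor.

823

φ(n) = (p−1)(q−1) = n − (p+q) + 1, so p + q = 504499 − 503064 + 1 = 1436.
p and q are the roots of t² − 1436t + 504499 = 0.
Discriminant: 1436² − 4·504499 = 2062096 − 2017996 = 44100; √44100 = 210.
q = (1436 − 210)/2 = 613, p = (1436 + 210)/2 = 823.
Check: 613 · 823 = 504499.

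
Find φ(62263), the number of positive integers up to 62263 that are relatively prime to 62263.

Factor: 62263 = 19 · 29 · 113.
φ(62263) = (19−1) · (29−1) · (113−1) = 18 · 28 · 112 = 56448.

56448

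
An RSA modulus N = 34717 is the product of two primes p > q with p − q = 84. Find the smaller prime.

Since p = q + 84, we have 34717 = q(q + 84), so q² + 84q − 34717 = 0.
Discriminant: 84² + 4·34717 = 7056 + 138868 = 145924; √145924 = 382.
q = (−84 + 382)/2 = 149, and p = q + 84 = 233.
Check: 149 · 233 = 34717.

149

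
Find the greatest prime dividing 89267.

89

89267 = 17 · 5251
5251 = 59 · 89
89 is prime.
So 89267 = 17 · 59 · 89; the largest prime factor is 89.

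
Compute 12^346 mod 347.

1

12^1 ≡ 12 (mod 347)
12^2 ≡ 12^2 = 144 ≡ 144 (mod 347)
12^4 ≡ 144^2 = 20736 ≡ 263 (mod 347)
12^8 ≡ 263^2 = 69169 ≡ 116 (mod 347)
12^16 ≡ 116^2 = 13456 ≡ 270 (mod 347)
12^32 ≡ 270^2 = 72900 ≡ 30 (mod 347)
12^64 ≡ 30^2 = 900 ≡ 206 (mod 347)
12^128 ≡ 206^2 = 42436 ≡ 102 (mod 347)
12^256 ≡ 102^2 = 10404 ≡ 341 (mod 347)
346 = 256 + 64 + 16 + 8 + 2 in binary powers of 2.
So 12^346 ≡ 341 · 206 · 270 · 116 · 144 ≡ 1 (mod 347).
Since the result is 1, base 12 gives no evidence that 347 is composite.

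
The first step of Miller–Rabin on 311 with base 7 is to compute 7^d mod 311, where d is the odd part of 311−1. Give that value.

1

311 − 1 = 310 = 2^1 · 155, so d = 155.
7^1 ≡ 7 (mod 311)
7^2 ≡ 7^2 = 49 ≡ 49 (mod 311)
7^4 ≡ 49^2 = 2401 ≡ 224 (mod 311)
7^8 ≡ 224^2 = 50176 ≡ 105 (mod 311)
7^16 ≡ 105^2 = 11025 ≡ 140 (mod 311)
7^32 ≡ 140^2 = 19600 ≡ 7 (mod 311)
7^64 ≡ 7^2 = 49 ≡ 49 (mod 311)
7^128 ≡ 49^2 = 2401 ≡ 224 (mod 311)
155 = 128 + 16 + 8 + 2 + 1 in binary powers of 2.
So 7^155 ≡ 224 · 140 · 105 · 49 · 7 ≡ 1 (mod 311).
Since 7^d ≡ 1 (mod 311), base 7 does not prove 311 composite.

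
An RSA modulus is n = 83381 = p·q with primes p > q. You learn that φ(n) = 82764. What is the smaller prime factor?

φ(n) = (p−1)(q−1) = n − (p+q) + 1, so p + q = 83381 − 82764 + 1 = 618.
p and q are the roots of t² − 618t + 83381 = 0.
Discriminant: 618² − 4·83381 = 381924 − 333524 = 48400; √48400 = 220.
q = (618 − 220)/2 = 199, p = (618 + 220)/2 = 419.
Check: 199 · 419 = 83381.

199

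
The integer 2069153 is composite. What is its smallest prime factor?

2069153 is odd.
Digit sum 26, not divisible by 3.
Ends in 3: not divisible by 5.
7: 2069153 = 7·295593 + 2
11: 2069153 = 11·188104 + 9
13: 2069153 = 13·159165 + 8
17: 2069153 = 17·121714 + 15
19: 2069153 = 19·108902 + 15
23: 2069153 = 23·89963 + 4
29: 2069153 = 29·71350 + 3
31: 2069153 = 31·66746 + 27
37: 2069153 = 37·55923 + 2
41: 2069153 = 41·50467 + 6
43: 2069153 = 43·48119 + 36
47: 2069153 = 47·44024 + 25
53: 2069153 = 53·39040 + 33
59: 2069153 = 59·35070 + 23
61: 2069153 = 61·33920 + 33
67: 2069153 = 67·30882 + 59
71: 2069153 = 71·29143

71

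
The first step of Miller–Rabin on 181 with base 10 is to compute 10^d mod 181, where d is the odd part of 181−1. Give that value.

162

181 − 1 = 180 = 2^2 · 45, so d = 45.
10^1 ≡ 10 (mod 181)
10^2 ≡ 10^2 = 100 ≡ 100 (mod 181)
10^4 ≡ 100^2 = 10000 ≡ 45 (mod 181)
10^8 ≡ 45^2 = 2025 ≡ 34 (mod 181)
10^16 ≡ 34^2 = 1156 ≡ 70 (mod 181)
10^32 ≡ 70^2 = 4900 ≡ 13 (mod 181)
45 = 32 + 8 + 4 + 1 in binary powers of 2.
So 10^45 ≡ 13 · 34 · 45 · 10 ≡ 162 (mod 181).
Squaring chain: 162 → 180; reaches −1, so base 10 does not prove 181 composite.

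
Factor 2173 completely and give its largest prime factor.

2173 = 41 · 53
53 is prime.
So 2173 = 41 · 53; the largest prime factor is 53.

53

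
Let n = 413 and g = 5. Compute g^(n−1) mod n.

5^1 ≡ 5 (mod 413)
5^2 ≡ 5^2 = 25 ≡ 25 (mod 413)
5^4 ≡ 25^2 = 625 ≡ 212 (mod 413)
5^8 ≡ 212^2 = 44944 ≡ 340 (mod 413)
5^16 ≡ 340^2 = 115600 ≡ 373 (mod 413)
5^32 ≡ 373^2 = 139129 ≡ 361 (mod 413)
5^64 ≡ 361^2 = 130321 ≡ 226 (mod 413)
5^128 ≡ 226^2 = 51076 ≡ 277 (mod 413)
5^256 ≡ 277^2 = 76729 ≡ 324 (mod 413)
412 = 256 + 128 + 16 + 8 + 4 in binary powers of 2.
So 5^412 ≡ 324 · 277 · 373 · 340 · 212 ≡ 226 (mod 413).
Since 226 ≠ 1, base 5 is a Fermat witness: 413 is composite.

226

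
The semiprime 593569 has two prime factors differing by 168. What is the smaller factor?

Since p = q + 168, we have 593569 = q(q + 168), so q² + 168q − 593569 = 0.
Discriminant: 168² + 4·593569 = 28224 + 2374276 = 2402500; √2402500 = 1550.
q = (−168 + 1550)/2 = 691, and p = q + 168 = 859.
Check: 691 · 859 = 593569.

691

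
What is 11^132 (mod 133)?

1

11^1 ≡ 11 (mod 133)
11^2 ≡ 11^2 = 121 ≡ 121 (mod 133)
11^4 ≡ 121^2 = 14641 ≡ 11 (mod 133)
11^8 ≡ 11^2 = 121 ≡ 121 (mod 133)
11^16 ≡ 121^2 = 14641 ≡ 11 (mod 133)
11^32 ≡ 11^2 = 121 ≡ 121 (mod 133)
11^64 ≡ 121^2 = 14641 ≡ 11 (mod 133)
11^128 ≡ 11^2 = 121 ≡ 121 (mod 133)
132 = 128 + 4 in binary powers of 2.
So 11^132 ≡ 121 · 11 ≡ 1 (mod 133).
Since the result is 1, base 11 gives no evidence that 133 is composite.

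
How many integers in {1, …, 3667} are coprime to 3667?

Factor: 3667 = 19 · 193.
φ(3667) = (19−1) · (193−1) = 18 · 192 = 3456.

3456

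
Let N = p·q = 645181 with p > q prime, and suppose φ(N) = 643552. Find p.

φ(n) = (p−1)(q−1) = n − (p+q) + 1, so p + q = 645181 − 643552 + 1 = 1630.
p and q are the roots of t² − 1630t + 645181 = 0.
Discriminant: 1630² − 4·645181 = 2656900 − 2580724 = 76176; √76176 = 276.
q = (1630 − 276)/2 = 677, p = (1630 + 276)/2 = 953.
Check: 677 · 953 = 645181.

953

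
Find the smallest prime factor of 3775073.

37

3775073 is odd.
Digit sum 32, not divisible by 3.
Ends in 3: not divisible by 5.
7: 3775073 = 7·539296 + 1
11: 3775073 = 11·343188 + 5
13: 3775073 = 13·290390 + 3
17: 3775073 = 17·222063 + 2
19: 3775073 = 19·198688 + 1
23: 3775073 = 23·164133 + 14
29: 3775073 = 29·130174 + 27
31: 3775073 = 31·121776 + 17
37: 3775073 = 37·102029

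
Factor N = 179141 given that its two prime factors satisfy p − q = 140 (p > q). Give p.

Since p = q + 140, we have 179141 = q(q + 140), so q² + 140q − 179141 = 0.
Discriminant: 140² + 4·179141 = 19600 + 716564 = 736164; √736164 = 858.
q = (−140 + 858)/2 = 359, and p = q + 140 = 499.
Check: 359 · 499 = 179141.

499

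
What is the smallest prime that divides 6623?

6623 is odd.
Digit sum 17, not divisible by 3.
Ends in 3: not divisible by 5.
7: 6623 = 7·946 + 1
11: 6623 = 11·602 + 1
13: 6623 = 13·509 + 6
17: 6623 = 17·389 + 10
19: 6623 = 19·348 + 11
23: 6623 = 23·287 + 22
29: 6623 = 29·228 + 11
31: 6623 = 31·213 + 20
37: 6623 = 37·179

37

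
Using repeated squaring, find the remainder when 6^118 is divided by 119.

8

6^1 ≡ 6 (mod 119)
6^2 ≡ 6^2 = 36 ≡ 36 (mod 119)
6^4 ≡ 36^2 = 1296 ≡ 106 (mod 119)
6^8 ≡ 106^2 = 11236 ≡ 50 (mod 119)
6^16 ≡ 50^2 = 2500 ≡ 1 (mod 119)
6^32 ≡ 1^2 = 1 ≡ 1 (mod 119)
6^64 ≡ 1^2 = 1 ≡ 1 (mod 119)
118 = 64 + 32 + 16 + 4 + 2 in binary powers of 2.
So 6^118 ≡ 1 · 1 · 1 · 106 · 36 ≡ 8 (mod 119).
Since 8 ≠ 1, base 6 is a Fermat witness: 119 is composite.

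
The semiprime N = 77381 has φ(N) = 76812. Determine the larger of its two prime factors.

347

φ(n) = (p−1)(q−1) = n − (p+q) + 1, so p + q = 77381 − 76812 + 1 = 570.
p and q are the roots of t² − 570t + 77381 = 0.
Discriminant: 570² − 4·77381 = 324900 − 309524 = 15376; √15376 = 124.
q = (570 − 124)/2 = 223, p = (570 + 124)/2 = 347.
Check: 223 · 347 = 77381.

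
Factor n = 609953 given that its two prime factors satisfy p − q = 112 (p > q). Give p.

Since p = q + 112, we have 609953 = q(q + 112), so q² + 112q − 609953 = 0.
Discriminant: 112² + 4·609953 = 12544 + 2439812 = 2452356; √2452356 = 1566.
q = (−112 + 1566)/2 = 727, and p = q + 112 = 839.
Check: 727 · 839 = 609953.

839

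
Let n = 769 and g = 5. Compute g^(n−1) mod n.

1

5^1 ≡ 5 (mod 769)
5^2 ≡ 5^2 = 25 ≡ 25 (mod 769)
5^4 ≡ 25^2 = 625 ≡ 625 (mod 769)
5^8 ≡ 625^2 = 390625 ≡ 742 (mod 769)
5^16 ≡ 742^2 = 550564 ≡ 729 (mod 769)
5^32 ≡ 729^2 = 531441 ≡ 62 (mod 769)
5^64 ≡ 62^2 = 3844 ≡ 768 (mod 769)
5^128 ≡ 768^2 = 589824 ≡ 1 (mod 769)
5^256 ≡ 1^2 = 1 ≡ 1 (mod 769)
5^512 ≡ 1^2 = 1 ≡ 1 (mod 769)
768 = 512 + 256 in binary powers of 2.
So 5^768 ≡ 1 · 1 ≡ 1 (mod 769).
Since the result is 1, base 5 gives no evidence that 769 is composite.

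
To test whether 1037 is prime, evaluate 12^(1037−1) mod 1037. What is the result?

12^1 ≡ 12 (mod 1037)
12^2 ≡ 12^2 = 144 ≡ 144 (mod 1037)
12^4 ≡ 144^2 = 20736 ≡ 1033 (mod 1037)
12^8 ≡ 1033^2 = 1067089 ≡ 16 (mod 1037)
12^16 ≡ 16^2 = 256 ≡ 256 (mod 1037)
12^32 ≡ 256^2 = 65536 ≡ 205 (mod 1037)
12^64 ≡ 205^2 = 42025 ≡ 545 (mod 1037)
12^128 ≡ 545^2 = 297025 ≡ 443 (mod 1037)
12^256 ≡ 443^2 = 196249 ≡ 256 (mod 1037)
12^512 ≡ 256^2 = 65536 ≡ 205 (mod 1037)
12^1024 ≡ 205^2 = 42025 ≡ 545 (mod 1037)
1036 = 1024 + 8 + 4 in binary powers of 2.
So 12^1036 ≡ 545 · 16 · 1033 ≡ 378 (mod 1037).
Since 378 ≠ 1, base 12 is a Fermat witness: 1037 is composite.

378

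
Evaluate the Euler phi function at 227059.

192456

Factor: 227059 = 7 · 163 · 199.
φ(227059) = (7−1) · (163−1) · (199−1) = 6 · 162 · 198 = 192456.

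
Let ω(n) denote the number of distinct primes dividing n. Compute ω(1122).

4

1122 = 2 · 561
561 = 3 · 187
187 = 11 · 17
1122 = 2 · 3 · 11 · 17, which has 4 distinct prime factors.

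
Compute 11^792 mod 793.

11^1 ≡ 11 (mod 793)
11^2 ≡ 11^2 = 121 ≡ 121 (mod 793)
11^4 ≡ 121^2 = 14641 ≡ 367 (mod 793)
11^8 ≡ 367^2 = 134689 ≡ 672 (mod 793)
11^16 ≡ 672^2 = 451584 ≡ 367 (mod 793)
11^32 ≡ 367^2 = 134689 ≡ 672 (mod 793)
11^64 ≡ 672^2 = 451584 ≡ 367 (mod 793)
11^128 ≡ 367^2 = 134689 ≡ 672 (mod 793)
11^256 ≡ 672^2 = 451584 ≡ 367 (mod 793)
11^512 ≡ 367^2 = 134689 ≡ 672 (mod 793)
792 = 512 + 256 + 16 + 8 in binary powers of 2.
So 11^792 ≡ 672 · 367 · 367 · 672 ≡ 1 (mod 793).
Since the result is 1, base 11 gives no evidence that 793 is composite.

1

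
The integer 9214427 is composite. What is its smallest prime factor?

43

9214427 is odd.
Digit sum 29, not divisible by 3.
Ends in 7: not divisible by 5.
7: 9214427 = 7·1316346 + 5
11: 9214427 = 11·837675 + 2
13: 9214427 = 13·708802 + 1
17: 9214427 = 17·542025 + 2
19: 9214427 = 19·484969 + 16
23: 9214427 = 23·400627 + 6
29: 9214427 = 29·317738 + 25
31: 9214427 = 31·297239 + 18
37: 9214427 = 37·249038 + 21
41: 9214427 = 41·224742 + 5
43: 9214427 = 43·214289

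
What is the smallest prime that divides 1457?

1457 is odd.
Digit sum 17, not divisible by 3.
Ends in 7: not divisible by 5.
7: 1457 = 7·208 + 1
11: 1457 = 11·132 + 5
13: 1457 = 13·112 + 1
17: 1457 = 17·85 + 12
19: 1457 = 19·76 + 13
23: 1457 = 23·63 + 8
29: 1457 = 29·50 + 7
31: 1457 = 31·47

31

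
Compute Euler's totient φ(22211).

Factor: 22211 = 7 · 19 · 167.
φ(22211) = (7−1) · (19−1) · (167−1) = 6 · 18 · 166 = 17928.

17928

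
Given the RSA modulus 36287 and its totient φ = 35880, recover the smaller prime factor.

φ(n) = (p−1)(q−1) = n − (p+q) + 1, so p + q = 36287 − 35880 + 1 = 408.
p and q are the roots of t² − 408t + 36287 = 0.
Discriminant: 408² − 4·36287 = 166464 − 145148 = 21316; √21316 = 146.
q = (408 − 146)/2 = 131, p = (408 + 146)/2 = 277.
Check: 131 · 277 = 36287.

131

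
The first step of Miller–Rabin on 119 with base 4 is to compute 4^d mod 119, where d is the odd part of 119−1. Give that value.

119 − 1 = 118 = 2^1 · 59, so d = 59.
4^1 ≡ 4 (mod 119)
4^2 ≡ 4^2 = 16 ≡ 16 (mod 119)
4^4 ≡ 16^2 = 256 ≡ 18 (mod 119)
4^8 ≡ 18^2 = 324 ≡ 86 (mod 119)
4^16 ≡ 86^2 = 7396 ≡ 18 (mod 119)
4^32 ≡ 18^2 = 324 ≡ 86 (mod 119)
59 = 32 + 16 + 8 + 2 + 1 in binary powers of 2.
So 4^59 ≡ 86 · 18 · 86 · 16 · 4 ≡ 30 (mod 119).
Squaring chain: 30; never reaches −1, so base 4 is a Miller–Rabin witness that 119 is composite.

30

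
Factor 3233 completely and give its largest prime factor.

3233 = 53 · 61
61 is prime.
So 3233 = 53 · 61; the largest prime factor is 61.

61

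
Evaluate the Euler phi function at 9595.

Factor: 9595 = 5 · 19 · 101.
φ(9595) = (5−1) · (19−1) · (101−1) = 4 · 18 · 100 = 7200.

7200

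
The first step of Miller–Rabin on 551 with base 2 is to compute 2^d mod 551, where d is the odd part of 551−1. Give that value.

551 − 1 = 550 = 2^1 · 275, so d = 275.
2^1 ≡ 2 (mod 551)
2^2 ≡ 2^2 = 4 ≡ 4 (mod 551)
2^4 ≡ 4^2 = 16 ≡ 16 (mod 551)
2^8 ≡ 16^2 = 256 ≡ 256 (mod 551)
2^16 ≡ 256^2 = 65536 ≡ 518 (mod 551)
2^32 ≡ 518^2 = 268324 ≡ 538 (mod 551)
2^64 ≡ 538^2 = 289444 ≡ 169 (mod 551)
2^128 ≡ 169^2 = 28561 ≡ 460 (mod 551)
2^256 ≡ 460^2 = 211600 ≡ 16 (mod 551)
275 = 256 + 16 + 2 + 1 in binary powers of 2.
So 2^275 ≡ 16 · 518 · 4 · 2 ≡ 184 (mod 551).
Squaring chain: 184; never reaches −1, so base 2 is a Miller–Rabin witness that 551 is composite.

184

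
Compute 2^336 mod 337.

2^1 ≡ 2 (mod 337)
2^2 ≡ 2^2 = 4 ≡ 4 (mod 337)
2^4 ≡ 4^2 = 16 ≡ 16 (mod 337)
2^8 ≡ 16^2 = 256 ≡ 256 (mod 337)
2^16 ≡ 256^2 = 65536 ≡ 158 (mod 337)
2^32 ≡ 158^2 = 24964 ≡ 26 (mod 337)
2^64 ≡ 26^2 = 676 ≡ 2 (mod 337)
2^128 ≡ 2^2 = 4 ≡ 4 (mod 337)
2^256 ≡ 4^2 = 16 ≡ 16 (mod 337)
336 = 256 + 64 + 16 in binary powers of 2.
So 2^336 ≡ 16 · 2 · 158 ≡ 1 (mod 337).
Since the result is 1, base 2 gives no evidence that 337 is composite.

1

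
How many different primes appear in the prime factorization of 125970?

125970 = 2 · 62985
62985 = 3 · 20995
20995 = 5 · 4199
4199 = 13 · 323
323 = 17 · 19
125970 = 2 · 3 · 5 · 13 · 17 · 19, which has 6 distinct prime factors.

6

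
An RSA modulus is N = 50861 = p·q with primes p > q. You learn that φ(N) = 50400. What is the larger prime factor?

φ(n) = (p−1)(q−1) = n − (p+q) + 1, so p + q = 50861 − 50400 + 1 = 462.
p and q are the roots of t² − 462t + 50861 = 0.
Discriminant: 462² − 4·50861 = 213444 − 203444 = 10000; √10000 = 100.
q = (462 − 100)/2 = 181, p = (462 + 100)/2 = 281.
Check: 181 · 281 = 50861.

281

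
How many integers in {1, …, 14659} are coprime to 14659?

14416

Factor: 14659 = 107 · 137.
φ(14659) = (107−1) · (137−1) = 106 · 136 = 14416.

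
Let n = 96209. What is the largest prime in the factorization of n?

96209 = 23 · 4183
4183 = 47 · 89
89 is prime.
So 96209 = 23 · 47 · 89; the largest prime factor is 89.

89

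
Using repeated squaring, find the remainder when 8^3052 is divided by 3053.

8^1 ≡ 8 (mod 3053)
8^2 ≡ 8^2 = 64 ≡ 64 (mod 3053)
8^4 ≡ 64^2 = 4096 ≡ 1043 (mod 3053)
8^8 ≡ 1043^2 = 1087849 ≡ 981 (mod 3053)
8^16 ≡ 981^2 = 962361 ≡ 666 (mod 3053)
8^32 ≡ 666^2 = 443556 ≡ 871 (mod 3053)
8^64 ≡ 871^2 = 758641 ≡ 1497 (mod 3053)
8^128 ≡ 1497^2 = 2241009 ≡ 107 (mod 3053)
8^256 ≡ 107^2 = 11449 ≡ 2290 (mod 3053)
8^512 ≡ 2290^2 = 5244100 ≡ 2099 (mod 3053)
8^1024 ≡ 2099^2 = 4405801 ≡ 322 (mod 3053)
8^2048 ≡ 322^2 = 103684 ≡ 2935 (mod 3053)
3052 = 2048 + 512 + 256 + 128 + 64 + 32 + 8 + 4 in binary powers of 2.
So 8^3052 ≡ 2935 · 2099 · 2290 · 107 · 1497 · 871 · 981 · 1043 ≡ 2581 (mod 3053).
Since 2581 ≠ 1, base 8 is a Fermat witness: 3053 is composite.

2581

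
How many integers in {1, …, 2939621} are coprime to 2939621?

Factor: 2939621 = 109 · 149 · 181.
φ(2939621) = (109−1) · (149−1) · (181−1) = 108 · 148 · 180 = 2877120.

2877120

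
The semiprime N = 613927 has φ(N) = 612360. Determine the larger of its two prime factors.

φ(n) = (p−1)(q−1) = n − (p+q) + 1, so p + q = 613927 − 612360 + 1 = 1568.
p and q are the roots of t² − 1568t + 613927 = 0.
Discriminant: 1568² − 4·613927 = 2458624 − 2455708 = 2916; √2916 = 54.
q = (1568 − 54)/2 = 757, p = (1568 + 54)/2 = 811.
Check: 757 · 811 = 613927.

811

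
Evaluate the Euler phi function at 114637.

107184

Factor: 114637 = 29 · 59 · 67.
φ(114637) = (29−1) · (59−1) · (67−1) = 28 · 58 · 66 = 107184.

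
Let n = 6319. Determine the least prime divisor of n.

71

6319 is odd.
Digit sum 19, not divisible by 3.
Ends in 9: not divisible by 5.
7: 6319 = 7·902 + 5
11: 6319 = 11·574 + 5
13: 6319 = 13·486 + 1
17: 6319 = 17·371 + 12
19: 6319 = 19·332 + 11
23: 6319 = 23·274 + 17
29: 6319 = 29·217 + 26
31: 6319 = 31·203 + 26
37: 6319 = 37·170 + 29
41: 6319 = 41·154 + 5
43: 6319 = 43·146 + 41
47: 6319 = 47·134 + 21
53: 6319 = 53·119 + 12
59: 6319 = 59·107 + 6
61: 6319 = 61·103 + 36
67: 6319 = 67·94 + 21
71: 6319 = 71·89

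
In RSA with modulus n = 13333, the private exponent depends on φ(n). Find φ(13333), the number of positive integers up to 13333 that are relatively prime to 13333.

13068

Factor: 13333 = 67 · 199.
φ(13333) = (67−1) · (199−1) = 66 · 198 = 13068.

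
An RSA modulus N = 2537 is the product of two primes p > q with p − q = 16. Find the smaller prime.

Since p = q + 16, we have 2537 = q(q + 16), so q² + 16q − 2537 = 0.
Discriminant: 16² + 4·2537 = 256 + 10148 = 10404; √10404 = 102.
q = (−16 + 102)/2 = 43, and p = q + 16 = 59.
Check: 43 · 59 = 2537.

43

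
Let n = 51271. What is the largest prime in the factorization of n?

79

51271 = 11 · 4661
4661 = 59 · 79
79 is prime.
So 51271 = 11 · 59 · 79; the largest prime factor is 79.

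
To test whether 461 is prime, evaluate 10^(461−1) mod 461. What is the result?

1

10^1 ≡ 10 (mod 461)
10^2 ≡ 10^2 = 100 ≡ 100 (mod 461)
10^4 ≡ 100^2 = 10000 ≡ 319 (mod 461)
10^8 ≡ 319^2 = 101761 ≡ 341 (mod 461)
10^16 ≡ 341^2 = 116281 ≡ 109 (mod 461)
10^32 ≡ 109^2 = 11881 ≡ 356 (mod 461)
10^64 ≡ 356^2 = 126736 ≡ 422 (mod 461)
10^128 ≡ 422^2 = 178084 ≡ 138 (mod 461)
10^256 ≡ 138^2 = 19044 ≡ 143 (mod 461)
460 = 256 + 128 + 64 + 8 + 4 in binary powers of 2.
So 10^460 ≡ 143 · 138 · 422 · 341 · 319 ≡ 1 (mod 461).
Since the result is 1, base 10 gives no evidence that 461 is composite.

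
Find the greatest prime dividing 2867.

2867 = 47 · 61
61 is prime.
So 2867 = 47 · 61; the largest prime factor is 61.

61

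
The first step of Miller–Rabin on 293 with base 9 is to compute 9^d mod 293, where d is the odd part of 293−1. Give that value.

293 − 1 = 292 = 2^2 · 73, so d = 73.
9^1 ≡ 9 (mod 293)
9^2 ≡ 9^2 = 81 ≡ 81 (mod 293)
9^4 ≡ 81^2 = 6561 ≡ 115 (mod 293)
9^8 ≡ 115^2 = 13225 ≡ 40 (mod 293)
9^16 ≡ 40^2 = 1600 ≡ 135 (mod 293)
9^32 ≡ 135^2 = 18225 ≡ 59 (mod 293)
9^64 ≡ 59^2 = 3481 ≡ 258 (mod 293)
73 = 64 + 8 + 1 in binary powers of 2.
So 9^73 ≡ 258 · 40 · 9 ≡ 292 (mod 293).
Since 9^d ≡ 292 (mod 293), base 9 does not prove 293 composite.

292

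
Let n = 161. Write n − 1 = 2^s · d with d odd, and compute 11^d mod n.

161 − 1 = 160 = 2^5 · 5, so d = 5.
11^1 ≡ 11 (mod 161)
11^2 ≡ 11^2 = 121 ≡ 121 (mod 161)
11^4 ≡ 121^2 = 14641 ≡ 151 (mod 161)
5 = 4 + 1 in binary powers of 2.
So 11^5 ≡ 151 · 11 ≡ 51 (mod 161).
Squaring chain: 51 → 25 → 142 → 39 → 72; never reaches −1, so base 11 is a Miller–Rabin witness that 161 is composite.

51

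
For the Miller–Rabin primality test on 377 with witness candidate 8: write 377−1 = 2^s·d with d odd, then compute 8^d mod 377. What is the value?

31

377 − 1 = 376 = 2^3 · 47, so d = 47.
8^1 ≡ 8 (mod 377)
8^2 ≡ 8^2 = 64 ≡ 64 (mod 377)
8^4 ≡ 64^2 = 4096 ≡ 326 (mod 377)
8^8 ≡ 326^2 = 106276 ≡ 339 (mod 377)
8^16 ≡ 339^2 = 114921 ≡ 313 (mod 377)
8^32 ≡ 313^2 = 97969 ≡ 326 (mod 377)
47 = 32 + 8 + 4 + 2 + 1 in binary powers of 2.
So 8^47 ≡ 326 · 339 · 326 · 64 · 8 ≡ 31 (mod 377).
Squaring chain: 31 → 207 → 248; never reaches −1, so base 8 is a Miller–Rabin witness that 377 is composite.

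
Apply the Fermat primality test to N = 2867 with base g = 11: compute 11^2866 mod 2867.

914

11^1 ≡ 11 (mod 2867)
11^2 ≡ 11^2 = 121 ≡ 121 (mod 2867)
11^4 ≡ 121^2 = 14641 ≡ 306 (mod 2867)
11^8 ≡ 306^2 = 93636 ≡ 1892 (mod 2867)
11^16 ≡ 1892^2 = 3579664 ≡ 1648 (mod 2867)
11^32 ≡ 1648^2 = 2715904 ≡ 855 (mod 2867)
11^64 ≡ 855^2 = 731025 ≡ 2807 (mod 2867)
11^128 ≡ 2807^2 = 7879249 ≡ 733 (mod 2867)
11^256 ≡ 733^2 = 537289 ≡ 1160 (mod 2867)
11^512 ≡ 1160^2 = 1345600 ≡ 977 (mod 2867)
11^1024 ≡ 977^2 = 954529 ≡ 2685 (mod 2867)
11^2048 ≡ 2685^2 = 7209225 ≡ 1587 (mod 2867)
2866 = 2048 + 512 + 256 + 32 + 16 + 2 in binary powers of 2.
So 11^2866 ≡ 1587 · 977 · 1160 · 855 · 1648 · 121 ≡ 914 (mod 2867).
Since 914 ≠ 1, base 11 is a Fermat witness: 2867 is composite.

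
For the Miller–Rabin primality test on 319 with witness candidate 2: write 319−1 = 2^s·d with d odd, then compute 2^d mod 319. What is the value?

171

319 − 1 = 318 = 2^1 · 159, so d = 159.
2^1 ≡ 2 (mod 319)
2^2 ≡ 2^2 = 4 ≡ 4 (mod 319)
2^4 ≡ 4^2 = 16 ≡ 16 (mod 319)
2^8 ≡ 16^2 = 256 ≡ 256 (mod 319)
2^16 ≡ 256^2 = 65536 ≡ 141 (mod 319)
2^32 ≡ 141^2 = 19881 ≡ 103 (mod 319)
2^64 ≡ 103^2 = 10609 ≡ 82 (mod 319)
2^128 ≡ 82^2 = 6724 ≡ 25 (mod 319)
159 = 128 + 16 + 8 + 4 + 2 + 1 in binary powers of 2.
So 2^159 ≡ 25 · 141 · 256 · 16 · 4 · 2 ≡ 171 (mod 319).
Squaring chain: 171; never reaches −1, so base 2 is a Miller–Rabin witness that 319 is composite.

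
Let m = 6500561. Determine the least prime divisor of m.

59

6500561 is odd.
Digit sum 23, not divisible by 3.
Ends in 1: not divisible by 5.
7: 6500561 = 7·928651 + 4
11: 6500561 = 11·590960 + 1
13: 6500561 = 13·500043 + 2
17: 6500561 = 17·382385 + 16
19: 6500561 = 19·342134 + 15
23: 6500561 = 23·282633 + 2
29: 6500561 = 29·224157 + 8
31: 6500561 = 31·209695 + 16
37: 6500561 = 37·175690 + 31
41: 6500561 = 41·158550 + 11
43: 6500561 = 43·151175 + 36
47: 6500561 = 47·138309 + 38
53: 6500561 = 53·122652 + 5
59: 6500561 = 59·110179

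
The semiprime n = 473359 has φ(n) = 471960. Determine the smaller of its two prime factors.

571

φ(n) = (p−1)(q−1) = n − (p+q) + 1, so p + q = 473359 − 471960 + 1 = 1400.
p and q are the roots of t² − 1400t + 473359 = 0.
Discriminant: 1400² − 4·473359 = 1960000 − 1893436 = 66564; √66564 = 258.
q = (1400 − 258)/2 = 571, p = (1400 + 258)/2 = 829.
Check: 571 · 829 = 473359.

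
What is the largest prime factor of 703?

703 = 19 · 37
37 is prime.
So 703 = 19 · 37; the largest prime factor is 37.

37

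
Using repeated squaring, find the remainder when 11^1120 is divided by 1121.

980

11^1 ≡ 11 (mod 1121)
11^2 ≡ 11^2 = 121 ≡ 121 (mod 1121)
11^4 ≡ 121^2 = 14641 ≡ 68 (mod 1121)
11^8 ≡ 68^2 = 4624 ≡ 140 (mod 1121)
11^16 ≡ 140^2 = 19600 ≡ 543 (mod 1121)
11^32 ≡ 543^2 = 294849 ≡ 26 (mod 1121)
11^64 ≡ 26^2 = 676 ≡ 676 (mod 1121)
11^128 ≡ 676^2 = 456976 ≡ 729 (mod 1121)
11^256 ≡ 729^2 = 531441 ≡ 87 (mod 1121)
11^512 ≡ 87^2 = 7569 ≡ 843 (mod 1121)
11^1024 ≡ 843^2 = 710649 ≡ 1056 (mod 1121)
1120 = 1024 + 64 + 32 in binary powers of 2.
So 11^1120 ≡ 1056 · 676 · 26 ≡ 980 (mod 1121).
Since 980 ≠ 1, base 11 is a Fermat witness: 1121 is composite.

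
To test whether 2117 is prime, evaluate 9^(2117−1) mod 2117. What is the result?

9^1 ≡ 9 (mod 2117)
9^2 ≡ 9^2 = 81 ≡ 81 (mod 2117)
9^4 ≡ 81^2 = 6561 ≡ 210 (mod 2117)
9^8 ≡ 210^2 = 44100 ≡ 1760 (mod 2117)
9^16 ≡ 1760^2 = 3097600 ≡ 429 (mod 2117)
9^32 ≡ 429^2 = 184041 ≡ 1979 (mod 2117)
9^64 ≡ 1979^2 = 3916441 ≡ 2108 (mod 2117)
9^128 ≡ 2108^2 = 4443664 ≡ 81 (mod 2117)
9^256 ≡ 81^2 = 6561 ≡ 210 (mod 2117)
9^512 ≡ 210^2 = 44100 ≡ 1760 (mod 2117)
9^1024 ≡ 1760^2 = 3097600 ≡ 429 (mod 2117)
9^2048 ≡ 429^2 = 184041 ≡ 1979 (mod 2117)
2116 = 2048 + 64 + 4 in binary powers of 2.
So 9^2116 ≡ 1979 · 2108 · 210 ≡ 429 (mod 2117).
Since 429 ≠ 1, base 9 is a Fermat witness: 2117 is composite.

429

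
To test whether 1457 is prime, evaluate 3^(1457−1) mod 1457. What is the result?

3^1 ≡ 3 (mod 1457)
3^2 ≡ 3^2 = 9 ≡ 9 (mod 1457)
3^4 ≡ 9^2 = 81 ≡ 81 (mod 1457)
3^8 ≡ 81^2 = 6561 ≡ 733 (mod 1457)
3^16 ≡ 733^2 = 537289 ≡ 1113 (mod 1457)
3^32 ≡ 1113^2 = 1238769 ≡ 319 (mod 1457)
3^64 ≡ 319^2 = 101761 ≡ 1228 (mod 1457)
3^128 ≡ 1228^2 = 1507984 ≡ 1446 (mod 1457)
3^256 ≡ 1446^2 = 2090916 ≡ 121 (mod 1457)
3^512 ≡ 121^2 = 14641 ≡ 71 (mod 1457)
3^1024 ≡ 71^2 = 5041 ≡ 670 (mod 1457)
1456 = 1024 + 256 + 128 + 32 + 16 in binary powers of 2.
So 3^1456 ≡ 670 · 121 · 1446 · 319 · 1113 ≡ 307 (mod 1457).
Since 307 ≠ 1, base 3 is a Fermat witness: 1457 is composite.

307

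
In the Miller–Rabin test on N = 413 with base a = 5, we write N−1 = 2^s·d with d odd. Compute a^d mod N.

19

413 − 1 = 412 = 2^2 · 103, so d = 103.
5^1 ≡ 5 (mod 413)
5^2 ≡ 5^2 = 25 ≡ 25 (mod 413)
5^4 ≡ 25^2 = 625 ≡ 212 (mod 413)
5^8 ≡ 212^2 = 44944 ≡ 340 (mod 413)
5^16 ≡ 340^2 = 115600 ≡ 373 (mod 413)
5^32 ≡ 373^2 = 139129 ≡ 361 (mod 413)
5^64 ≡ 361^2 = 130321 ≡ 226 (mod 413)
103 = 64 + 32 + 4 + 2 + 1 in binary powers of 2.
So 5^103 ≡ 226 · 361 · 212 · 25 · 5 ≡ 19 (mod 413).
Squaring chain: 19 → 361; never reaches −1, so base 5 is a Miller–Rabin witness that 413 is composite.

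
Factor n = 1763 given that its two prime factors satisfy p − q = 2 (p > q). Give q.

Since p = q + 2, we have 1763 = q(q + 2), so q² + 2q − 1763 = 0.
Discriminant: 2² + 4·1763 = 4 + 7052 = 7056; √7056 = 84.
q = (−2 + 84)/2 = 41, and p = q + 2 = 43.
Check: 41 · 43 = 1763.

41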